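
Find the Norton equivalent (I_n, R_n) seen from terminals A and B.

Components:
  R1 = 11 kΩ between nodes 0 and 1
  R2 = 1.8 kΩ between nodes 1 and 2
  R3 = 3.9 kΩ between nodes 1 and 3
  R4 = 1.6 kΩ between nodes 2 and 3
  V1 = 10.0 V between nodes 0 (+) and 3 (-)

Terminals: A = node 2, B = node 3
Find the Thévenin equivalent first; then I_n = V_th/R_th and R_n = R_th.
Step 1 — V_th is the open-circuit voltage V_A - V_B (nothing connected across the terminals).
Nodal analysis, taking node 3 as the 0 V reference.
Source V1 fixes V_0 = 10 V.
KCL at each unknown node (sum of currents leaving = 0; resistances in Ω):
  Node 1: (V_1 - 10)/11000 + (V_1 - V_2)/1800 + (V_1 - 0)/3900 = 0
  Node 2: (V_2 - V_1)/1800 + (V_2 - 0)/1600 = 0
Collecting terms (coefficients in siemens):
  0.0009029·V_1 - 0.0005556·V_2 = 0.0009091
  0.001181·V_2 - 0.0005556·V_1 = 0
Determinant D = (0.0009029)(0.001181) - (-0.0005556)(-0.0005556) = 0.0000007573
V_1 = [(0.0009091)(0.001181) - (-0.0005556)(0)]/D = 1.417 V
V_2 = [(0.0009029)(0) - (0.0009091)(-0.0005556)]/D = 0.667 V
V_th = V_2 - V_3 = 0.667 - 0 = 0.667 V
Step 2 — R_th: zero the source — replace V1 by a short circuit (node 3 merges into node 0) — and find the resistance seen between A (node 2) and B (node 0).
Reduce the network between node 2 (A) and node 0 (B) by series/parallel combination:
  Rp1 = R1 ‖ R3 (parallel, both between nodes 0 and 1) = 1/(1/11000 + 1/3900) = 2879 Ω
  Rs1 = R2 + Rp1 (series, joined only at node 1) = 1800 + 2879 = 4679 Ω
  Rp2 = R4 ‖ Rs1 (parallel, both between nodes 0 and 2) = 1/(1/1600 + 1/4679) = 1192 Ω
R_th = 1.192 kΩ
I_n = V_th/R_th = 0.667/1192 = 0.0005594 A, and R_n = R_th = 1.192 kΩ

Final answer: I_n = 0.0005594 A, R_n = 1.192 kΩ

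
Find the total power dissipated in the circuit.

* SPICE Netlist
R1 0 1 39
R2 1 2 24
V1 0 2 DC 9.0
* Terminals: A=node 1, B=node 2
Nodal analysis, taking node 2 as the 0 V reference.
Source V1 fixes V_0 = 9 V.
KCL at each unknown node (sum of currents leaving = 0; resistances in Ω):
  Node 1: (V_1 - 9)/39 + (V_1 - 0)/24 = 0
Collecting terms: 0.06731 × V_1 = 0.2308  =>  V_1 = 3.429 V
Power in each resistor, P = (ΔV)²/R:
  P_R1 = (9 - 3.429)²/39 = 0.7959 W
  P_R2 = (3.429 - 0)²/24 = 0.4898 W
P_total = P_R1 + P_R2 = 1.286 W

Final answer: 1.286 W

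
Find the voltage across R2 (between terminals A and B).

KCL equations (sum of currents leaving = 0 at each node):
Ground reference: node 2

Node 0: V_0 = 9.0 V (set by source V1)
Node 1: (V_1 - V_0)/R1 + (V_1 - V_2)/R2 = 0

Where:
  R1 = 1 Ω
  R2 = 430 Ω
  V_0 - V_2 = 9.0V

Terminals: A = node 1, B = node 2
R1 and R2 are in series across V1 (node 0 → node 1 → node 2), and the output A–B is taken across R2, so this is a voltage divider.
Series current: I = V1/(R1 + R2) = 9/(1 + 430) = 9/431 = 0.02088 A
V_R2 = I × R2 = V1 × R2/(R1 + R2) = 9 × 430/431 = 8.979 V

Final answer: 8.979 V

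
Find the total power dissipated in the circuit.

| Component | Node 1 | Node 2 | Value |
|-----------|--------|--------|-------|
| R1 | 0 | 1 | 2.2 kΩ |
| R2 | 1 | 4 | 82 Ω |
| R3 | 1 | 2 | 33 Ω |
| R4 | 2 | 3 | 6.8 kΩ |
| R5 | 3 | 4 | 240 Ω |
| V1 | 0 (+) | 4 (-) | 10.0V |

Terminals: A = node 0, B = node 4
Nodal analysis, taking node 4 as the 0 V reference.
Source V1 fixes V_0 = 10 V.
KCL at each unknown node (sum of currents leaving = 0; resistances in Ω):
  Node 1: (V_1 - 10)/2200 + (V_1 - 0)/82 + (V_1 - V_2)/33 = 0
  Node 2: (V_2 - V_1)/33 + (V_2 - V_3)/6800 = 0
  Node 3: (V_3 - V_2)/6800 + (V_3 - 0)/240 = 0
Collecting terms (coefficients in siemens):
  0.04295·V_1 - 0.0303·V_2 = 0.004545
  0.03045·V_2 - 0.0303·V_1 - 0.0001471·V_3 = 0
  0.004314·V_3 - 0.0001471·V_2 = 0
Solving these 3 simultaneous equations (Gaussian elimination) gives:
  V_1 = 0.3554 V, V_2 = 0.3537 V, V_3 = 0.01206 V
Power in each resistor, P = (ΔV)²/R:
  P_R1 = (10 - 0.3554)²/2200 = 0.04228 W
  P_R2 = (0.3554 - 0)²/82 = 0.00154 W
  P_R3 = (0.3554 - 0.3537)²/33 = 0.0000000833 W
  P_R4 = (0.3537 - 0.01206)²/6800 = 0.00001717 W
  P_R5 = (0.01206 - 0)²/240 = 0.0000006058 W
P_total = P_R1 + P_R2 + P_R3 + P_R4 + P_R5 = 0.04384 W

Final answer: 0.04384 W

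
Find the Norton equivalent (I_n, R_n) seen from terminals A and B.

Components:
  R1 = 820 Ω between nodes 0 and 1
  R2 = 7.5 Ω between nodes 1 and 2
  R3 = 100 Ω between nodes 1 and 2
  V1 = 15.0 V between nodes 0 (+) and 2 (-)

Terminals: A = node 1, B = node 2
Find the Thévenin equivalent first; then I_n = V_th/R_th and R_n = R_th.
Step 1 — V_th is the open-circuit voltage V_A - V_B (nothing connected across the terminals).
Nodal analysis, taking node 2 as the 0 V reference.
Source V1 fixes V_0 = 15 V.
KCL at each unknown node (sum of currents leaving = 0; resistances in Ω):
  Node 1: (V_1 - 15)/820 + (V_1 - 0)/7.5 + (V_1 - 0)/100 = 0
Collecting terms: 0.1446 × V_1 = 0.01829  =>  V_1 = 0.1265 V
V_th = V_1 - V_2 = 0.1265 - 0 = 0.1265 V
Step 2 — R_th: zero the source — replace V1 by a short circuit (node 2 merges into node 0) — and find the resistance seen between A (node 1) and B (node 0).
Reduce the network between node 1 (A) and node 0 (B) by series/parallel combination:
  Rp1 = R1 ‖ R2 ‖ R3 (parallel, all between nodes 0 and 1) = 1/(1/820 + 1/7.5 + 1/100) = 6.918 Ω
R_th = 6.918 Ω
I_n = V_th/R_th = 0.1265/6.918 = 0.01829 A, and R_n = R_th = 6.918 Ω

Final answer: I_n = 0.01829 A, R_n = 6.918 Ω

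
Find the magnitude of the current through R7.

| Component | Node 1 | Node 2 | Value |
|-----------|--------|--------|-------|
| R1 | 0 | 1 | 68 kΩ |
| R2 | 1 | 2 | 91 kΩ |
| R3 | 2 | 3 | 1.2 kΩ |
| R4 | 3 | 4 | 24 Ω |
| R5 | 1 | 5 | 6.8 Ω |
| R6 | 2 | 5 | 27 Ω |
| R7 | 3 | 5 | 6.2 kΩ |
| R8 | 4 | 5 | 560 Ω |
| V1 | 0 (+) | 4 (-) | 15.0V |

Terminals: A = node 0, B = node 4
Nodal analysis, taking node 4 as the 0 V reference.
Source V1 fixes V_0 = 15 V.
KCL at each unknown node (sum of currents leaving = 0; resistances in Ω):
  Node 1: (V_1 - 15)/68000 + (V_1 - V_2)/91000 + (V_1 - V_5)/6.8 = 0
  Node 2: (V_2 - V_1)/91000 + (V_2 - V_3)/1200 + (V_2 - V_5)/27 = 0
  Node 3: (V_3 - V_2)/1200 + (V_3 - 0)/24 + (V_3 - V_5)/6200 = 0
  Node 5: (V_5 - V_1)/6.8 + (V_5 - V_2)/27 + (V_5 - V_3)/6200 + (V_5 - 0)/560 = 0
Collecting terms (coefficients in siemens):
  0.1471·V_1 - 0.00001099·V_2 - 0.1471·V_5 = 0.0002206
  0.03788·V_2 - 0.00001099·V_1 - 0.0008333·V_3 - 0.03704·V_5 = 0
  0.04266·V_3 - 0.0008333·V_2 - 0.0001613·V_5 = 0
  0.186·V_5 - 0.1471·V_1 - 0.03704·V_2 - 0.0001613·V_3 = 0
Solving these 4 simultaneous equations (Gaussian elimination) gives:
  V_1 = 0.08157 V, V_2 = 0.07836 V, V_3 = 0.001833 V, V_5 = 0.08008 V
I_R7 = (V_3 - V_5)/R7 = (0.001833 - 0.08008)/6200 = -0.00001262 A
|I_R7| = 0.00001262 A

Final answer: |I_R7| = 1.262e-05 A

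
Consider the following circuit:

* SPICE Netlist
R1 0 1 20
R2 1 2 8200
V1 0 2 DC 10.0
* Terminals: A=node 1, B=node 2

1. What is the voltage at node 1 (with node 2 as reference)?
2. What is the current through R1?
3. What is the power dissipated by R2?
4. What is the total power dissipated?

Nodal analysis, taking node 2 as the 0 V reference.
Source V1 fixes V_0 = 10 V.
KCL at each unknown node (sum of currents leaving = 0; resistances in Ω):
  Node 1: (V_1 - 10)/20 + (V_1 - 0)/8200 = 0
Collecting terms: 0.05012 × V_1 = 0.5  =>  V_1 = 9.976 V
Part 1:
  Read off the nodal solution: V_1 = 9.976 V
Part 2:
  I_R1 = (V_0 - V_1)/R1 = (10 - 9.976)/20 = 0.001217 A
  Magnitude: I_R1 = 0.001217 A
Part 3:
  I_R2 = (V_1 - V_2)/R2 = (9.976 - 0)/8200 = 0.001217 A
  P_R2 = I_R2² × R2 = (0.001217)² × 8200 = 0.01214 W
Part 4:
  Power in each resistor, P = (ΔV)²/R:
    P_R1 = (10 - 9.976)²/20 = 0.0000296 W
    P_R2 = (9.976 - 0)²/8200 = 0.01214 W
  P_total = P_R1 + P_R2 = 0.01217 W

Final answers:
1. V_1 = 9.976 V
2. I_R1 = 0.001217 A
3. P_R2 = 0.01214 W
4. P_total = 0.01217 W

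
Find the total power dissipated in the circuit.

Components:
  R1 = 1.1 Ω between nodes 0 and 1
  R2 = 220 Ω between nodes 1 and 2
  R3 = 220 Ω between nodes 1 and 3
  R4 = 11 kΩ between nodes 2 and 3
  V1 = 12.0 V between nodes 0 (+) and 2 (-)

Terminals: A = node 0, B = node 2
Nodal analysis, taking node 2 as the 0 V reference.
Source V1 fixes V_0 = 12 V.
KCL at each unknown node (sum of currents leaving = 0; resistances in Ω):
  Node 1: (V_1 - 12)/1.1 + (V_1 - 0)/220 + (V_1 - V_3)/220 = 0
  Node 3: (V_3 - V_1)/220 + (V_3 - 0)/11000 = 0
Collecting terms (coefficients in siemens):
  0.9182·V_1 - 0.004545·V_3 = 10.91
  0.004636·V_3 - 0.004545·V_1 = 0
Determinant D = (0.9182)(0.004636) - (-0.004545)(-0.004545) = 0.004236
V_1 = [(10.91)(0.004636) - (-0.004545)(0)]/D = 11.94 V
V_3 = [(0.9182)(0) - (10.91)(-0.004545)]/D = 11.71 V
Power in each resistor, P = (ΔV)²/R:
  P_R1 = (12 - 11.94)²/1.1 = 0.003368 W
  P_R2 = (11.94 - 0)²/220 = 0.6479 W
  P_R3 = (11.94 - 11.71)²/220 = 0.0002491 W
  P_R4 = (0 - 11.71)²/11000 = 0.01246 W
P_total = P_R1 + P_R2 + P_R3 + P_R4 = 0.664 W

Final answer: 0.664 W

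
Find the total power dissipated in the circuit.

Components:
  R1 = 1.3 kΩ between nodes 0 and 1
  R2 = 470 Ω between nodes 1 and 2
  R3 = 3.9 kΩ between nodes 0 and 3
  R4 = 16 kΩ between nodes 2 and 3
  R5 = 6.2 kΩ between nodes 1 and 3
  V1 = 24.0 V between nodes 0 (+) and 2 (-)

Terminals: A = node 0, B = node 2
Nodal analysis, taking node 2 as the 0 V reference.
Source V1 fixes V_0 = 24 V.
KCL at each unknown node (sum of currents leaving = 0; resistances in Ω):
  Node 1: (V_1 - 24)/1300 + (V_1 - 0)/470 + (V_1 - V_3)/6200 = 0
  Node 3: (V_3 - 24)/3900 + (V_3 - 0)/16000 + (V_3 - V_1)/6200 = 0
Collecting terms (coefficients in siemens):
  0.003058·V_1 - 0.0001613·V_3 = 0.01846
  0.0004802·V_3 - 0.0001613·V_1 = 0.006154
Determinant D = (0.003058)(0.0004802) - (-0.0001613)(-0.0001613) = 0.000001443
V_1 = [(0.01846)(0.0004802) - (-0.0001613)(0.006154)]/D = 6.834 V
V_3 = [(0.003058)(0.006154) - (0.01846)(-0.0001613)]/D = 15.11 V
Power in each resistor, P = (ΔV)²/R:
  P_R1 = (24 - 6.834)²/1300 = 0.2267 W
  P_R2 = (6.834 - 0)²/470 = 0.09936 W
  P_R3 = (24 - 15.11)²/3900 = 0.02026 W
  P_R4 = (0 - 15.11)²/16000 = 0.01427 W
  P_R5 = (6.834 - 15.11)²/6200 = 0.01105 W
P_total = P_R1 + P_R2 + P_R3 + P_R4 + P_R5 = 0.3716 W

Final answer: 0.3716 W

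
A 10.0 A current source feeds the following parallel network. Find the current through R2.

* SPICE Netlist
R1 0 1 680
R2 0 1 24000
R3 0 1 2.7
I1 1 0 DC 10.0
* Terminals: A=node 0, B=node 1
All resistors sit directly between nodes 0 and 1, so they are in parallel and share one voltage V; the full source current 10 A splits among them.
1/R_par = 1/680 + 1/24000 + 1/2.7 = 0.3719 S  =>  R_par = 2.689 Ω
V = I × R_par = 10 × 2.689 = 26.89 V
I_R2 = V/R2 = 26.89/24000 = 0.00112 A

Final answer: 0.00112 A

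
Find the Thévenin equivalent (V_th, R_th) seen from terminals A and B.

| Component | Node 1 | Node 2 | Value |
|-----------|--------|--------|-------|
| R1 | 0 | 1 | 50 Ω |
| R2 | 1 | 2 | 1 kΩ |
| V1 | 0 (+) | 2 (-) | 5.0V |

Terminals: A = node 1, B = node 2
Step 1 — V_th is the open-circuit voltage V_A - V_B (nothing connected across the terminals).
Nodal analysis, taking node 2 as the 0 V reference.
Source V1 fixes V_0 = 5 V.
KCL at each unknown node (sum of currents leaving = 0; resistances in Ω):
  Node 1: (V_1 - 5)/50 + (V_1 - 0)/1000 = 0
Collecting terms: 0.021 × V_1 = 0.1  =>  V_1 = 4.762 V
V_th = V_1 - V_2 = 4.762 - 0 = 4.762 V
Step 2 — R_th: zero the source — replace V1 by a short circuit (node 2 merges into node 0) — and find the resistance seen between A (node 1) and B (node 0).
Reduce the network between node 1 (A) and node 0 (B) by series/parallel combination:
  Rp1 = R1 ‖ R2 (parallel, both between nodes 0 and 1) = 1/(1/50 + 1/1000) = 47.62 Ω
R_th = 47.62 Ω

Final answer: V_th = 4.762 V, R_th = 47.62 Ω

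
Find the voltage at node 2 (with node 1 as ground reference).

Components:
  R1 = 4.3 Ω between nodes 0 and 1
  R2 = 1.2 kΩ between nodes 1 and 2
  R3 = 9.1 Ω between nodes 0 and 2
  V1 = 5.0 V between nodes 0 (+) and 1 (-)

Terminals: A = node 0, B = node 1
Nodal analysis, taking node 1 as the 0 V reference.
Source V1 fixes V_0 = 5 V.
KCL at each unknown node (sum of currents leaving = 0; resistances in Ω):
  Node 2: (V_2 - 0)/1200 + (V_2 - 5)/9.1 = 0
Collecting terms: 0.1107 × V_2 = 0.5495  =>  V_2 = 4.962 V
The requested potential is V_2 = 4.962 V.

Final answer: V_2 = 4.962 V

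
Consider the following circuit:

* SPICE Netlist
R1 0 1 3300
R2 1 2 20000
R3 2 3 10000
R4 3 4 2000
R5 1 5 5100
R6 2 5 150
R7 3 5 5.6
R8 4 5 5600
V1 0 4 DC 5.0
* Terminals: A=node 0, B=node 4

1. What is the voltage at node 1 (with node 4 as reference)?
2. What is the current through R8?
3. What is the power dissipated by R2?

Nodal analysis, taking node 4 as the 0 V reference.
Source V1 fixes V_0 = 5 V.
KCL at each unknown node (sum of currents leaving = 0; resistances in Ω):
  Node 1: (V_1 - 5)/3300 + (V_1 - V_2)/20000 + (V_1 - V_5)/5100 = 0
  Node 2: (V_2 - V_1)/20000 + (V_2 - V_3)/10000 + (V_2 - V_5)/150 = 0
  Node 3: (V_3 - V_2)/10000 + (V_3 - 0)/2000 + (V_3 - V_5)/5.6 = 0
  Node 5: (V_5 - V_1)/5100 + (V_5 - V_2)/150 + (V_5 - V_3)/5.6 + (V_5 - 0)/5600 = 0
Collecting terms (coefficients in siemens):
  0.0005491·V_1 - 0.00005·V_2 - 0.0001961·V_5 = 0.001515
  0.006817·V_2 - 0.00005·V_1 - 0.0001·V_3 - 0.006667·V_5 = 0
  0.1792·V_3 - 0.0001·V_2 - 0.1786·V_5 = 0
  0.1856·V_5 - 0.0001961·V_1 - 0.006667·V_2 - 0.1786·V_3 = 0
Solving these 4 simultaneous equations (Gaussian elimination) gives:
  V_1 = 3.135 V, V_2 = 0.8515 V, V_3 = 0.8323 V, V_5 = 0.8346 V
Part 1:
  Read off the nodal solution: V_1 = 3.135 V
Part 2:
  I_R8 = (V_4 - V_5)/R8 = (0 - 0.8346)/5600 = -0.000149 A
  Magnitude: I_R8 = 0.000149 A
Part 3:
  I_R2 = (V_1 - V_2)/R2 = (3.135 - 0.8515)/20000 = 0.0001142 A
  P_R2 = I_R2² × R2 = (0.0001142)² × 20000 = 0.0002607 W

Final answers:
1. V_1 = 3.135 V
2. I_R8 = 0.000149 A
3. P_R2 = 0.0002607 W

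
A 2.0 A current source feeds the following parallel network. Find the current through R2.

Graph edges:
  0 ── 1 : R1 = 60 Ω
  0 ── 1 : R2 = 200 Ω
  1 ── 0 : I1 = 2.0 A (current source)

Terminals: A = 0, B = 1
All resistors sit directly between nodes 0 and 1, so they are in parallel and share one voltage V; the full source current 2 A splits among them.
1/R_par = 1/60 + 1/200 = 0.02167 S  =>  R_par = 46.15 Ω
V = I × R_par = 2 × 46.15 = 92.31 V
I_R2 = V/R2 = 92.31/200 = 0.4615 A

Final answer: 0.4615 A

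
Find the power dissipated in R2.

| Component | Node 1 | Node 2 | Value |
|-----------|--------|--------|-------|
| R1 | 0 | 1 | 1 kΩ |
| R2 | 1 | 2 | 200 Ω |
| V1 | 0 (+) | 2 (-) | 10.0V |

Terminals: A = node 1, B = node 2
Nodal analysis, taking node 2 as the 0 V reference.
Source V1 fixes V_0 = 10 V.
KCL at each unknown node (sum of currents leaving = 0; resistances in Ω):
  Node 1: (V_1 - 10)/1000 + (V_1 - 0)/200 = 0
Collecting terms: 0.006 × V_1 = 0.01  =>  V_1 = 1.667 V
I_R2 = (V_1 - V_2)/R2 = (1.667 - 0)/200 = 0.008333 A
P_R2 = I_R2² × R2 = (0.008333)² × 200 = 0.01389 W

Final answer: 0.01389 W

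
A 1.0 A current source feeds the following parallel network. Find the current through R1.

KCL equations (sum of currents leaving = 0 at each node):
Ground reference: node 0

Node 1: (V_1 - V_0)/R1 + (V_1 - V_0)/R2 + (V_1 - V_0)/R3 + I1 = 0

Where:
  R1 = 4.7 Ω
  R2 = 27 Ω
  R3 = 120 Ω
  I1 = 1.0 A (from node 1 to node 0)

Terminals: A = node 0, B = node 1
All resistors sit directly between nodes 0 and 1, so they are in parallel and share one voltage V; the full source current 1 A splits among them.
1/R_par = 1/4.7 + 1/27 + 1/120 = 0.2581 S  =>  R_par = 3.874 Ω
V = I × R_par = 1 × 3.874 = 3.874 V
I_R1 = V/R1 = 3.874/4.7 = 0.8242 A

Final answer: 0.8242 A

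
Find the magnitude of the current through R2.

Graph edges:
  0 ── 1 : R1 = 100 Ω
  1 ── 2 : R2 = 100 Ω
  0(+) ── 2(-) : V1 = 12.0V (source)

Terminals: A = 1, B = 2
Nodal analysis, taking node 2 as the 0 V reference.
Source V1 fixes V_0 = 12 V.
KCL at each unknown node (sum of currents leaving = 0; resistances in Ω):
  Node 1: (V_1 - 12)/100 + (V_1 - 0)/100 = 0
Collecting terms: 0.02 × V_1 = 0.12  =>  V_1 = 6 V
I_R2 = (V_1 - V_2)/R2 = (6 - 0)/100 = 0.06 A
|I_R2| = 0.06 A

Final answer: |I_R2| = 0.06 A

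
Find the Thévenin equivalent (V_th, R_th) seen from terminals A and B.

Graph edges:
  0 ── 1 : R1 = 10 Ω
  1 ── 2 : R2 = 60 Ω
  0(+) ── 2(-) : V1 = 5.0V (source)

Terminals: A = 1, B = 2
Step 1 — V_th is the open-circuit voltage V_A - V_B (nothing connected across the terminals).
Nodal analysis, taking node 2 as the 0 V reference.
Source V1 fixes V_0 = 5 V.
KCL at each unknown node (sum of currents leaving = 0; resistances in Ω):
  Node 1: (V_1 - 5)/10 + (V_1 - 0)/60 = 0
Collecting terms: 0.1167 × V_1 = 0.5  =>  V_1 = 4.286 V
V_th = V_1 - V_2 = 4.286 - 0 = 4.286 V
Step 2 — R_th: zero the source — replace V1 by a short circuit (node 2 merges into node 0) — and find the resistance seen between A (node 1) and B (node 0).
Reduce the network between node 1 (A) and node 0 (B) by series/parallel combination:
  Rp1 = R1 ‖ R2 (parallel, both between nodes 0 and 1) = 1/(1/10 + 1/60) = 8.571 Ω
R_th = 8.571 Ω

Final answer: V_th = 4.286 V, R_th = 8.571 Ω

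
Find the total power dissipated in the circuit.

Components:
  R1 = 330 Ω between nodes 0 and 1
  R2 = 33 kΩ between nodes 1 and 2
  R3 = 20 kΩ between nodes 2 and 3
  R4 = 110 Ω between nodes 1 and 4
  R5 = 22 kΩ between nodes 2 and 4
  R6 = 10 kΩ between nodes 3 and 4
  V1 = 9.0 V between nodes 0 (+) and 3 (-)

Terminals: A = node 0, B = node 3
Nodal analysis, taking node 3 as the 0 V reference.
Source V1 fixes V_0 = 9 V.
KCL at each unknown node (sum of currents leaving = 0; resistances in Ω):
  Node 1: (V_1 - 9)/330 + (V_1 - V_2)/33000 + (V_1 - V_4)/110 = 0
  Node 2: (V_2 - V_1)/33000 + (V_2 - 0)/20000 + (V_2 - V_4)/22000 = 0
  Node 4: (V_4 - V_1)/110 + (V_4 - V_2)/22000 + (V_4 - 0)/10000 = 0
Collecting terms (coefficients in siemens):
  0.01215·V_1 - 0.0000303·V_2 - 0.009091·V_4 = 0.02727
  0.0001258·V_2 - 0.0000303·V_1 - 0.00004545·V_4 = 0
  0.009236·V_4 - 0.009091·V_1 - 0.00004545·V_2 = 0
Solving these 3 simultaneous equations (Gaussian elimination) gives:
  V_1 = 8.634 V, V_2 = 5.161 V, V_4 = 8.523 V
Power in each resistor, P = (ΔV)²/R:
  P_R1 = (9 - 8.634)²/330 = 0.0004069 W
  P_R2 = (8.634 - 5.161)²/33000 = 0.0003654 W
  P_R3 = (5.161 - 0)²/20000 = 0.001332 W
  P_R4 = (8.634 - 8.523)²/110 = 0.0001111 W
  P_R5 = (5.161 - 8.523)²/22000 = 0.0005138 W
  P_R6 = (0 - 8.523)²/10000 = 0.007264 W
P_total = P_R1 + P_R2 + P_R3 + P_R4 + P_R5 + P_R6 = 0.009993 W

Final answer: 0.009993 W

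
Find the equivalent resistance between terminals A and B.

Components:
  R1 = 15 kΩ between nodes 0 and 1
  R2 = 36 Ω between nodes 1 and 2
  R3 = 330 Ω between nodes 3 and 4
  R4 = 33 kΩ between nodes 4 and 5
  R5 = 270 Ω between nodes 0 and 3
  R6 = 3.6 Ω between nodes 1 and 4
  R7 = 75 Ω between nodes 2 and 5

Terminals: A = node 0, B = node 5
The network is not a plain series/parallel combination. Inject a 1 A test current into terminal A (node 0) and return it from terminal B (node 5); then R_eq = V_A / (1 A).
Nodal analysis, taking node 5 as the 0 V reference.
Current source I_test pushes 1 A into node 0 and draws it out of node 5.
KCL at each unknown node (sum of currents leaving = 0; resistances in Ω):
  Node 0: (V_0 - V_1)/15000 + (V_0 - V_3)/270 - 1 = 0
  Node 1: (V_1 - V_0)/15000 + (V_1 - V_2)/36 + (V_1 - V_4)/3.6 = 0
  Node 2: (V_2 - V_1)/36 + (V_2 - 0)/75 = 0
  Node 3: (V_3 - V_0)/270 + (V_3 - V_4)/330 = 0
  Node 4: (V_4 - V_1)/3.6 + (V_4 - V_3)/330 + (V_4 - 0)/33000 = 0
Collecting terms (coefficients in siemens):
  0.00377·V_0 - 0.00006667·V_1 - 0.003704·V_3 = 1
  0.3056·V_1 - 0.00006667·V_0 - 0.02778·V_2 - 0.2778·V_4 = 0
  0.04111·V_2 - 0.02778·V_1 = 0
  0.006734·V_3 - 0.003704·V_0 - 0.00303·V_4 = 0
  0.2808·V_4 - 0.2778·V_1 - 0.00303·V_3 = 0
Solving these 5 simultaneous equations (Gaussian elimination) gives:
  V_0 = 690.9 V, V_1 = 110.6 V, V_2 = 74.74 V, V_3 = 431.3 V
  V_4 = 114.1 V
R_eq = V_0 / 1 A = 690.9 Ω

Final answer: 690.9 Ω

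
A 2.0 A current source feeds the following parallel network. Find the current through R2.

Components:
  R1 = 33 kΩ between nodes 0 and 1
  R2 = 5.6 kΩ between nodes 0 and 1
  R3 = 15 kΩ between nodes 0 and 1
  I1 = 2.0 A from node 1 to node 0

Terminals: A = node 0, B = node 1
All resistors sit directly between nodes 0 and 1, so they are in parallel and share one voltage V; the full source current 2 A splits among them.
1/R_par = 1/33000 + 1/5600 + 1/15000 = 0.0002755 S  =>  R_par = 3629 Ω
V = I × R_par = 2 × 3629 = 7258 V
I_R2 = V/R2 = 7258/5600 = 1.296 A

Final answer: 1.296 A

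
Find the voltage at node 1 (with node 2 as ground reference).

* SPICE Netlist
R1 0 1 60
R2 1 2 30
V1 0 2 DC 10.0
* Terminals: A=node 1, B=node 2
Nodal analysis, taking node 2 as the 0 V reference.
Source V1 fixes V_0 = 10 V.
KCL at each unknown node (sum of currents leaving = 0; resistances in Ω):
  Node 1: (V_1 - 10)/60 + (V_1 - 0)/30 = 0
Collecting terms: 0.05 × V_1 = 0.1667  =>  V_1 = 3.333 V
The requested potential is V_1 = 3.333 V.

Final answer: V_1 = 3.333 V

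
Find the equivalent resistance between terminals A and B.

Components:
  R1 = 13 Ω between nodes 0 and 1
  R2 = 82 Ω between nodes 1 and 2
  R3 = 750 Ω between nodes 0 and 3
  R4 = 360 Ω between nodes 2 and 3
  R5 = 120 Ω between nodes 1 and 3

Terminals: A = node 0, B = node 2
The network is not a plain series/parallel combination. Inject a 1 A test current into terminal A (node 0) and return it from terminal B (node 2); then R_eq = V_A / (1 A).
Nodal analysis, taking node 2 as the 0 V reference.
Current source I_test pushes 1 A into node 0 and draws it out of node 2.
KCL at each unknown node (sum of currents leaving = 0; resistances in Ω):
  Node 0: (V_0 - V_1)/13 + (V_0 - V_3)/750 - 1 = 0
  Node 1: (V_1 - V_0)/13 + (V_1 - 0)/82 + (V_1 - V_3)/120 = 0
  Node 3: (V_3 - V_0)/750 + (V_3 - V_1)/120 + (V_3 - 0)/360 = 0
Collecting terms (coefficients in siemens):
  0.07826·V_0 - 0.07692·V_1 - 0.001333·V_3 = 1
  0.09745·V_1 - 0.07692·V_0 - 0.008333·V_3 = 0
  0.01244·V_3 - 0.001333·V_0 - 0.008333·V_1 = 0
Solving these 3 simultaneous equations (Gaussian elimination) gives:
  V_0 = 81.95 V, V_1 = 69.41 V, V_3 = 55.26 V
R_eq = V_0 / 1 A = 81.95 Ω

Final answer: 81.95 Ω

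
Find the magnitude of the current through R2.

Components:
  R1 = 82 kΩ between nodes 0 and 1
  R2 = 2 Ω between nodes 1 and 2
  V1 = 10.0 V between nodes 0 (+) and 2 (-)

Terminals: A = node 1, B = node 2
Nodal analysis, taking node 2 as the 0 V reference.
Source V1 fixes V_0 = 10 V.
KCL at each unknown node (sum of currents leaving = 0; resistances in Ω):
  Node 1: (V_1 - 10)/82000 + (V_1 - 0)/2 = 0
Collecting terms: 0.5 × V_1 = 0.000122  =>  V_1 = 0.0002439 V
I_R2 = (V_1 - V_2)/R2 = (0.0002439 - 0)/2 = 0.0001219 A
|I_R2| = 0.0001219 A

Final answer: |I_R2| = 0.0001219 A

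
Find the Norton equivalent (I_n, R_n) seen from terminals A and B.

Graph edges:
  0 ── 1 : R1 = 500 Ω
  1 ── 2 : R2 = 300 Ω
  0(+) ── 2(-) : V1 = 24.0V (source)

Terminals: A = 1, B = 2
Find the Thévenin equivalent first; then I_n = V_th/R_th and R_n = R_th.
Step 1 — V_th is the open-circuit voltage V_A - V_B (nothing connected across the terminals).
Nodal analysis, taking node 2 as the 0 V reference.
Source V1 fixes V_0 = 24 V.
KCL at each unknown node (sum of currents leaving = 0; resistances in Ω):
  Node 1: (V_1 - 24)/500 + (V_1 - 0)/300 = 0
Collecting terms: 0.005333 × V_1 = 0.048  =>  V_1 = 9 V
V_th = V_1 - V_2 = 9 - 0 = 9 V
Step 2 — R_th: zero the source — replace V1 by a short circuit (node 2 merges into node 0) — and find the resistance seen between A (node 1) and B (node 0).
Reduce the network between node 1 (A) and node 0 (B) by series/parallel combination:
  Rp1 = R1 ‖ R2 (parallel, both between nodes 0 and 1) = 1/(1/500 + 1/300) = 187.5 Ω
R_th = 187.5 Ω
I_n = V_th/R_th = 9/187.5 = 0.048 A, and R_n = R_th = 187.5 Ω

Final answer: I_n = 0.048 A, R_n = 187.5 Ω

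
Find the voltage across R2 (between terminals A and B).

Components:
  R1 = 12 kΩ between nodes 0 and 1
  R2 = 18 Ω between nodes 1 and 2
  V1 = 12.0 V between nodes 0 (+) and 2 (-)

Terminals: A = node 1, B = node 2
R1 and R2 are in series across V1 (node 0 → node 1 → node 2), and the output A–B is taken across R2, so this is a voltage divider.
Series current: I = V1/(R1 + R2) = 12/(12000 + 18) = 12/12020 = 0.0009985 A
V_R2 = I × R2 = V1 × R2/(R1 + R2) = 12 × 18/12020 = 0.01797 V

Final answer: 0.01797 V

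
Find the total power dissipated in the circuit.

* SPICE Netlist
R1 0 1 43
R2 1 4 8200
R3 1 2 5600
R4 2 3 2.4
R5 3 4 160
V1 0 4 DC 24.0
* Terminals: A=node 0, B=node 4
Nodal analysis, taking node 4 as the 0 V reference.
Source V1 fixes V_0 = 24 V.
KCL at each unknown node (sum of currents leaving = 0; resistances in Ω):
  Node 1: (V_1 - 24)/43 + (V_1 - 0)/8200 + (V_1 - V_2)/5600 = 0
  Node 2: (V_2 - V_1)/5600 + (V_2 - V_3)/2.4 = 0
  Node 3: (V_3 - V_2)/2.4 + (V_3 - 0)/160 = 0
Collecting terms (coefficients in siemens):
  0.02356·V_1 - 0.0001786·V_2 = 0.5581
  0.4168·V_2 - 0.0001786·V_1 - 0.4167·V_3 = 0
  0.4229·V_3 - 0.4167·V_2 = 0
Solving these 3 simultaneous equations (Gaussian elimination) gives:
  V_1 = 23.7 V, V_2 = 0.6679 V, V_3 = 0.658 V
Power in each resistor, P = (ΔV)²/R:
  P_R1 = (24 - 23.7)²/43 = 0.002109 W
  P_R2 = (23.7 - 0)²/8200 = 0.06849 W
  P_R3 = (23.7 - 0.6679)²/5600 = 0.09472 W
  P_R4 = (0.6679 - 0.658)²/2.4 = 0.00004059 W
  P_R5 = (0.658 - 0)²/160 = 0.002706 W
P_total = P_R1 + P_R2 + P_R3 + P_R4 + P_R5 = 0.1681 W

Final answer: 0.1681 W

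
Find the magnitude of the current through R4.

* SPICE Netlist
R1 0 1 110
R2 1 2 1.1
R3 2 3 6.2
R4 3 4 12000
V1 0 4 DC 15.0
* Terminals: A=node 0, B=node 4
Nodal analysis, taking node 4 as the 0 V reference.
Source V1 fixes V_0 = 15 V.
KCL at each unknown node (sum of currents leaving = 0; resistances in Ω):
  Node 1: (V_1 - 15)/110 + (V_1 - V_2)/1.1 = 0
  Node 2: (V_2 - V_1)/1.1 + (V_2 - V_3)/6.2 = 0
  Node 3: (V_3 - V_2)/6.2 + (V_3 - 0)/12000 = 0
Collecting terms (coefficients in siemens):
  0.9182·V_1 - 0.9091·V_2 = 0.1364
  1.07·V_2 - 0.9091·V_1 - 0.1613·V_3 = 0
  0.1614·V_3 - 0.1613·V_2 = 0
Solving these 3 simultaneous equations (Gaussian elimination) gives:
  V_1 = 14.86 V, V_2 = 14.86 V, V_3 = 14.85 V
I_R4 = (V_3 - V_4)/R4 = (14.85 - 0)/12000 = 0.001238 A
|I_R4| = 0.001238 A

Final answer: |I_R4| = 0.001238 A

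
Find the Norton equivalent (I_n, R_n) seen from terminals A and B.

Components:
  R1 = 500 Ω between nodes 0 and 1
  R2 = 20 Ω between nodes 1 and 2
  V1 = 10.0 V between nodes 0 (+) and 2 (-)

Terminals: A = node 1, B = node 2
Find the Thévenin equivalent first; then I_n = V_th/R_th and R_n = R_th.
Step 1 — V_th is the open-circuit voltage V_A - V_B (nothing connected across the terminals).
Nodal analysis, taking node 2 as the 0 V reference.
Source V1 fixes V_0 = 10 V.
KCL at each unknown node (sum of currents leaving = 0; resistances in Ω):
  Node 1: (V_1 - 10)/500 + (V_1 - 0)/20 = 0
Collecting terms: 0.052 × V_1 = 0.02  =>  V_1 = 0.3846 V
V_th = V_1 - V_2 = 0.3846 - 0 = 0.3846 V
Step 2 — R_th: zero the source — replace V1 by a short circuit (node 2 merges into node 0) — and find the resistance seen between A (node 1) and B (node 0).
Reduce the network between node 1 (A) and node 0 (B) by series/parallel combination:
  Rp1 = R1 ‖ R2 (parallel, both between nodes 0 and 1) = 1/(1/500 + 1/20) = 19.23 Ω
R_th = 19.23 Ω
I_n = V_th/R_th = 0.3846/19.23 = 0.02 A, and R_n = R_th = 19.23 Ω

Final answer: I_n = 0.02 A, R_n = 19.23 Ω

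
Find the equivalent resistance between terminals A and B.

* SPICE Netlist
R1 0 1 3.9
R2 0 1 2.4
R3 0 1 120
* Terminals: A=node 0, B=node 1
Reduce the network between node 0 (A) and node 1 (B) by series/parallel combination:
  Rp1 = R1 ‖ R2 ‖ R3 (parallel, all between nodes 0 and 1) = 1/(1/3.9 + 1/2.4 + 1/120) = 1.468 Ω
R_eq = 1.468 Ω

Final answer: 1.468 Ω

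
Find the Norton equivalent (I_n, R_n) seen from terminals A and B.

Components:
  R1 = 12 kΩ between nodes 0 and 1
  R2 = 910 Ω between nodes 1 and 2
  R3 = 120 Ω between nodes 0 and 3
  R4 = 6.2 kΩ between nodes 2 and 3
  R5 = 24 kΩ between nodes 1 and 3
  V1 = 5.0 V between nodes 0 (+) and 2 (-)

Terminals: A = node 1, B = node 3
Find the Thévenin equivalent first; then I_n = V_th/R_th and R_n = R_th.
Step 1 — V_th is the open-circuit voltage V_A - V_B (nothing connected across the terminals).
Nodal analysis, taking node 2 as the 0 V reference.
Source V1 fixes V_0 = 5 V.
KCL at each unknown node (sum of currents leaving = 0; resistances in Ω):
  Node 1: (V_1 - 5)/12000 + (V_1 - 0)/910 + (V_1 - V_3)/24000 = 0
  Node 3: (V_3 - 5)/120 + (V_3 - 0)/6200 + (V_3 - V_1)/24000 = 0
Collecting terms (coefficients in siemens):
  0.001224·V_1 - 0.00004167·V_3 = 0.0004167
  0.008536·V_3 - 0.00004167·V_1 = 0.04167
Determinant D = (0.001224)(0.008536) - (-0.00004167)(-0.00004167) = 0.00001045
V_1 = [(0.0004167)(0.008536) - (-0.00004167)(0.04167)]/D = 0.5067 V
V_3 = [(0.001224)(0.04167) - (0.0004167)(-0.00004167)]/D = 4.884 V
V_th = V_1 - V_3 = 0.5067 - 4.884 = -4.377 V
Step 2 — R_th: zero the source — replace V1 by a short circuit (node 2 merges into node 0) — and find the resistance seen between A (node 1) and B (node 3).
Reduce the network between node 1 (A) and node 3 (B) by series/parallel combination:
  Rp1 = R1 ‖ R2 (parallel, both between nodes 0 and 1) = 1/(1/12000 + 1/910) = 845.9 Ω
  Rp2 = R3 ‖ R4 (parallel, both between nodes 0 and 3) = 1/(1/120 + 1/6200) = 117.7 Ω
  Rs1 = Rp1 + Rp2 (series, joined only at node 0) = 845.9 + 117.7 = 963.6 Ω
  Rp3 = R5 ‖ Rs1 (parallel, both between nodes 1 and 3) = 1/(1/24000 + 1/963.6) = 926.4 Ω
R_th = 926.4 Ω
I_n = V_th/R_th = -4.377/926.4 = -0.004725 A, and R_n = R_th = 926.4 Ω

Final answer: I_n = -0.004725 A, R_n = 926.4 Ω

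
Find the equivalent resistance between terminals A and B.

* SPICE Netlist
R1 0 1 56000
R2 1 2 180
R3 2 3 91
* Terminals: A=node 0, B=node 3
Reduce the network between node 0 (A) and node 3 (B) by series/parallel combination:
  Rs1 = R1 + R2 (series, joined only at node 1) = 56000 + 180 = 56180 Ω
  Rs2 = R3 + Rs1 (series, joined only at node 2) = 91 + 56180 = 56270 Ω
R_eq = 56.27 kΩ

Final answer: 56.27 kΩ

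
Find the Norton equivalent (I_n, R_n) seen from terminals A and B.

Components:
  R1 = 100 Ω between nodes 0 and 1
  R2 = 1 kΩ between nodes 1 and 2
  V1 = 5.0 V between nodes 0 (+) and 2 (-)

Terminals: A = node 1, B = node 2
Find the Thévenin equivalent first; then I_n = V_th/R_th and R_n = R_th.
Step 1 — V_th is the open-circuit voltage V_A - V_B (nothing connected across the terminals).
Nodal analysis, taking node 2 as the 0 V reference.
Source V1 fixes V_0 = 5 V.
KCL at each unknown node (sum of currents leaving = 0; resistances in Ω):
  Node 1: (V_1 - 5)/100 + (V_1 - 0)/1000 = 0
Collecting terms: 0.011 × V_1 = 0.05  =>  V_1 = 4.545 V
V_th = V_1 - V_2 = 4.545 - 0 = 4.545 V
Step 2 — R_th: zero the source — replace V1 by a short circuit (node 2 merges into node 0) — and find the resistance seen between A (node 1) and B (node 0).
Reduce the network between node 1 (A) and node 0 (B) by series/parallel combination:
  Rp1 = R1 ‖ R2 (parallel, both between nodes 0 and 1) = 1/(1/100 + 1/1000) = 90.91 Ω
R_th = 90.91 Ω
I_n = V_th/R_th = 4.545/90.91 = 0.05 A, and R_n = R_th = 90.91 Ω

Final answer: I_n = 0.05 A, R_n = 90.91 Ω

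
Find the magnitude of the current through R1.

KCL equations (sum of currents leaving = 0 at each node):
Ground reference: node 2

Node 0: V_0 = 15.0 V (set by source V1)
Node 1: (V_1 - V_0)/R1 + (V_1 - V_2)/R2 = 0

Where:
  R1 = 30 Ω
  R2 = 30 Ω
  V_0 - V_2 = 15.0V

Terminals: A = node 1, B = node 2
Nodal analysis, taking node 2 as the 0 V reference.
Source V1 fixes V_0 = 15 V.
KCL at each unknown node (sum of currents leaving = 0; resistances in Ω):
  Node 1: (V_1 - 15)/30 + (V_1 - 0)/30 = 0
Collecting terms: 0.06667 × V_1 = 0.5  =>  V_1 = 7.5 V
I_R1 = (V_0 - V_1)/R1 = (15 - 7.5)/30 = 0.25 A
|I_R1| = 0.25 A

Final answer: |I_R1| = 0.25 A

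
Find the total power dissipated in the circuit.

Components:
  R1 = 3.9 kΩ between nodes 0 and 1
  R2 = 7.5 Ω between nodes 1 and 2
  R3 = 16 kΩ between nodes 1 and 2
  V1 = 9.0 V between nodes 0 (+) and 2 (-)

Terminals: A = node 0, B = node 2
Nodal analysis, taking node 2 as the 0 V reference.
Source V1 fixes V_0 = 9 V.
KCL at each unknown node (sum of currents leaving = 0; resistances in Ω):
  Node 1: (V_1 - 9)/3900 + (V_1 - 0)/7.5 + (V_1 - 0)/16000 = 0
Collecting terms: 0.1337 × V_1 = 0.002308  =>  V_1 = 0.01727 V
Power in each resistor, P = (ΔV)²/R:
  P_R1 = (9 - 0.01727)²/3900 = 0.02069 W
  P_R2 = (0.01727 - 0)²/7.5 = 0.00003975 W
  P_R3 = (0.01727 - 0)²/16000 = 0.00000001863 W
P_total = P_R1 + P_R2 + P_R3 = 0.02073 W

Final answer: 0.02073 W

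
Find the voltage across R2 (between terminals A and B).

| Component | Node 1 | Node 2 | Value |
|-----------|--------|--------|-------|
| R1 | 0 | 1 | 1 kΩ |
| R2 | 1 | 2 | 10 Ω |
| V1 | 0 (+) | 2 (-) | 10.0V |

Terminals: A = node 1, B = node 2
R1 and R2 are in series across V1 (node 0 → node 1 → node 2), and the output A–B is taken across R2, so this is a voltage divider.
Series current: I = V1/(R1 + R2) = 10/(1000 + 10) = 10/1010 = 0.009901 A
V_R2 = I × R2 = V1 × R2/(R1 + R2) = 10 × 10/1010 = 0.09901 V

Final answer: 0.09901 V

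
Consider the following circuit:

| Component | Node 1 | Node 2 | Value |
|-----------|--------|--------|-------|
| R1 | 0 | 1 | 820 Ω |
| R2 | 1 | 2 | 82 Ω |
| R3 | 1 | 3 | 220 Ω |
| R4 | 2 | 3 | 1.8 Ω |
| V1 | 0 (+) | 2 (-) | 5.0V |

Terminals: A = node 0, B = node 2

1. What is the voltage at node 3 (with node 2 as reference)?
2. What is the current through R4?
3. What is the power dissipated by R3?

Nodal analysis, taking node 2 as the 0 V reference.
Source V1 fixes V_0 = 5 V.
KCL at each unknown node (sum of currents leaving = 0; resistances in Ω):
  Node 1: (V_1 - 5)/820 + (V_1 - 0)/82 + (V_1 - V_3)/220 = 0
  Node 3: (V_3 - V_1)/220 + (V_3 - 0)/1.8 = 0
Collecting terms (coefficients in siemens):
  0.01796·V_1 - 0.004545·V_3 = 0.006098
  0.5601·V_3 - 0.004545·V_1 = 0
Determinant D = (0.01796)(0.5601) - (-0.004545)(-0.004545) = 0.01004
V_1 = [(0.006098)(0.5601) - (-0.004545)(0)]/D = 0.3402 V
V_3 = [(0.01796)(0) - (0.006098)(-0.004545)]/D = 0.002761 V
Part 1:
  Read off the nodal solution: V_3 = 0.002761 V
Part 2:
  I_R4 = (V_2 - V_3)/R4 = (0 - 0.002761)/1.8 = -0.001534 A
  Magnitude: I_R4 = 0.001534 A
Part 3:
  I_R3 = (V_1 - V_3)/R3 = (0.3402 - 0.002761)/220 = 0.001534 A
  P_R3 = I_R3² × R3 = (0.001534)² × 220 = 0.0005176 W

Final answers:
1. V_3 = 0.002761 V
2. I_R4 = 0.001534 A
3. P_R3 = 0.0005176 W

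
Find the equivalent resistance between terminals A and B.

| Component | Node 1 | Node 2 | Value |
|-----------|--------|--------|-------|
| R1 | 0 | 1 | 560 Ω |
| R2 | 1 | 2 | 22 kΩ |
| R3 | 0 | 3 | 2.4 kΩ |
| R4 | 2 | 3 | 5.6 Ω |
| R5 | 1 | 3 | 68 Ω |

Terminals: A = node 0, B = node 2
The network is not a plain series/parallel combination. Inject a 1 A test current into terminal A (node 0) and return it from terminal B (node 2); then R_eq = V_A / (1 A).
Nodal analysis, taking node 2 as the 0 V reference.
Current source I_test pushes 1 A into node 0 and draws it out of node 2.
KCL at each unknown node (sum of currents leaving = 0; resistances in Ω):
  Node 0: (V_0 - V_1)/560 + (V_0 - V_3)/2400 - 1 = 0
  Node 1: (V_1 - V_0)/560 + (V_1 - 0)/22000 + (V_1 - V_3)/68 = 0
  Node 3: (V_3 - V_0)/2400 + (V_3 - V_1)/68 + (V_3 - 0)/5.6 = 0
Collecting terms (coefficients in siemens):
  0.002202·V_0 - 0.001786·V_1 - 0.0004167·V_3 = 1
  0.01654·V_1 - 0.001786·V_0 - 0.01471·V_3 = 0
  0.1937·V_3 - 0.0004167·V_0 - 0.01471·V_1 = 0
Solving these 3 simultaneous equations (Gaussian elimination) gives:
  V_0 = 503.2 V, V_1 = 59.3 V, V_3 = 5.585 V
R_eq = V_0 / 1 A = 503.2 Ω

Final answer: 503.2 Ω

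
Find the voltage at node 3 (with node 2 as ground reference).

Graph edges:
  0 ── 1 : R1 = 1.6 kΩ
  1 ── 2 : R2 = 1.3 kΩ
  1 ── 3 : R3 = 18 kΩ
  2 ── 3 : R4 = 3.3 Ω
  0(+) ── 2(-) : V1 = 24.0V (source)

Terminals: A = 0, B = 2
Nodal analysis, taking node 2 as the 0 V reference.
Source V1 fixes V_0 = 24 V.
KCL at each unknown node (sum of currents leaving = 0; resistances in Ω):
  Node 1: (V_1 - 24)/1600 + (V_1 - 0)/1300 + (V_1 - V_3)/18000 = 0
  Node 3: (V_3 - V_1)/18000 + (V_3 - 0)/3.3 = 0
Collecting terms (coefficients in siemens):
  0.00145·V_1 - 0.00005556·V_3 = 0.015
  0.3031·V_3 - 0.00005556·V_1 = 0
Determinant D = (0.00145)(0.3031) - (-0.00005556)(-0.00005556) = 0.0004394
V_1 = [(0.015)(0.3031) - (-0.00005556)(0)]/D = 10.35 V
V_3 = [(0.00145)(0) - (0.015)(-0.00005556)]/D = 0.001896 V
The requested potential is V_3 = 0.001896 V.

Final answer: V_3 = 0.001896 V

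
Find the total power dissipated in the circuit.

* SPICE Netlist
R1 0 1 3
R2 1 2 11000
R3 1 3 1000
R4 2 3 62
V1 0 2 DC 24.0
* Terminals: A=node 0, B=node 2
Nodal analysis, taking node 2 as the 0 V reference.
Source V1 fixes V_0 = 24 V.
KCL at each unknown node (sum of currents leaving = 0; resistances in Ω):
  Node 1: (V_1 - 24)/3 + (V_1 - 0)/11000 + (V_1 - V_3)/1000 = 0
  Node 3: (V_3 - V_1)/1000 + (V_3 - 0)/62 = 0
Collecting terms (coefficients in siemens):
  0.3344·V_1 - 0.001·V_3 = 8
  0.01713·V_3 - 0.001·V_1 = 0
Determinant D = (0.3344)(0.01713) - (-0.001)(-0.001) = 0.005727
V_1 = [(8)(0.01713) - (-0.001)(0)]/D = 23.93 V
V_3 = [(0.3344)(0) - (8)(-0.001)]/D = 1.397 V
Power in each resistor, P = (ΔV)²/R:
  P_R1 = (24 - 23.93)²/3 = 0.001831 W
  P_R2 = (23.93 - 0)²/11000 = 0.05204 W
  P_R3 = (23.93 - 1.397)²/1000 = 0.5076 W
  P_R4 = (0 - 1.397)²/62 = 0.03147 W
P_total = P_R1 + P_R2 + P_R3 + P_R4 = 0.5929 W

Final answer: 0.5929 W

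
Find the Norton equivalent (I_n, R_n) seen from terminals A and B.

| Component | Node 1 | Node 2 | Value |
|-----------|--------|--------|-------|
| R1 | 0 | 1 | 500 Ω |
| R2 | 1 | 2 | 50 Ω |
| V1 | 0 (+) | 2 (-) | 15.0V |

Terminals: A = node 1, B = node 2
Find the Thévenin equivalent first; then I_n = V_th/R_th and R_n = R_th.
Step 1 — V_th is the open-circuit voltage V_A - V_B (nothing connected across the terminals).
Nodal analysis, taking node 2 as the 0 V reference.
Source V1 fixes V_0 = 15 V.
KCL at each unknown node (sum of currents leaving = 0; resistances in Ω):
  Node 1: (V_1 - 15)/500 + (V_1 - 0)/50 = 0
Collecting terms: 0.022 × V_1 = 0.03  =>  V_1 = 1.364 V
V_th = V_1 - V_2 = 1.364 - 0 = 1.364 V
Step 2 — R_th: zero the source — replace V1 by a short circuit (node 2 merges into node 0) — and find the resistance seen between A (node 1) and B (node 0).
Reduce the network between node 1 (A) and node 0 (B) by series/parallel combination:
  Rp1 = R1 ‖ R2 (parallel, both between nodes 0 and 1) = 1/(1/500 + 1/50) = 45.45 Ω
R_th = 45.45 Ω
I_n = V_th/R_th = 1.364/45.45 = 0.03 A, and R_n = R_th = 45.45 Ω

Final answer: I_n = 0.03 A, R_n = 45.45 Ω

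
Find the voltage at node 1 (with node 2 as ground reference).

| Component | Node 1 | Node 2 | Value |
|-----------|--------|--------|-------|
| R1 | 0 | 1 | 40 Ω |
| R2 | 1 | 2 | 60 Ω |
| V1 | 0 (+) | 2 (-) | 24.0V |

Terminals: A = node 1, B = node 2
Nodal analysis, taking node 2 as the 0 V reference.
Source V1 fixes V_0 = 24 V.
KCL at each unknown node (sum of currents leaving = 0; resistances in Ω):
  Node 1: (V_1 - 24)/40 + (V_1 - 0)/60 = 0
Collecting terms: 0.04167 × V_1 = 0.6  =>  V_1 = 14.4 V
The requested potential is V_1 = 14.4 V.

Final answer: V_1 = 14.4 V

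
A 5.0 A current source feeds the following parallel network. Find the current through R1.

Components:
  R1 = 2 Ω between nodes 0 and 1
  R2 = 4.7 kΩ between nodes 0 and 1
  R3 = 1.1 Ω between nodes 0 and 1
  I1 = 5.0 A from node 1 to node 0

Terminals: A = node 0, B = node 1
All resistors sit directly between nodes 0 and 1, so they are in parallel and share one voltage V; the full source current 5 A splits among them.
1/R_par = 1/2 + 1/4700 + 1/1.1 = 1.409 S  =>  R_par = 0.7096 Ω
V = I × R_par = 5 × 0.7096 = 3.548 V
I_R1 = V/R1 = 3.548/2 = 1.774 A

Final answer: 1.774 A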